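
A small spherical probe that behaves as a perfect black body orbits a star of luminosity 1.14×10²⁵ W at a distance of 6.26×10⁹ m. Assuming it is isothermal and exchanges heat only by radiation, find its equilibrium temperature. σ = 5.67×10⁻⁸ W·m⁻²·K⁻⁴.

T ≈ 565 K

First find the stellar flux at distance d: S = L/(4πd²) = 1.14×10²⁵/(4π·(6.26×10⁹)²) = 23150 W/m².
For an isothermal sphere, absorbed (1−a)S·πr² = emitted σ·4πr²·T⁴, so T⁴ = (1−a)S/(4σ).
T⁴ = 1.00·23150/(4·5.67×10⁻⁸) = 1.021×10¹¹ K⁴.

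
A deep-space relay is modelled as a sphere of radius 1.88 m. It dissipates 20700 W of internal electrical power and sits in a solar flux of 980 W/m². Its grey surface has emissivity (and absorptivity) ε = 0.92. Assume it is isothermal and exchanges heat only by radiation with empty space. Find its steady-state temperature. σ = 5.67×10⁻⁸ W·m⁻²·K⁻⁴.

T ≈ 339 K

At steady state, absorbed solar power + internal power = radiated power.
Absorbed: α·S·A_cross = 0.92·980·11.10 = 10010 W (cross-section πr²).
Total input = 10010 + 20700 = 30710 W.
Radiated: εσ·A_surf·T⁴ with A_surf = 4πr² = 44.41 m².
T⁴ = 30710/(0.92·5.67×10⁻⁸·44.41) = 1.326×10¹⁰ K⁴.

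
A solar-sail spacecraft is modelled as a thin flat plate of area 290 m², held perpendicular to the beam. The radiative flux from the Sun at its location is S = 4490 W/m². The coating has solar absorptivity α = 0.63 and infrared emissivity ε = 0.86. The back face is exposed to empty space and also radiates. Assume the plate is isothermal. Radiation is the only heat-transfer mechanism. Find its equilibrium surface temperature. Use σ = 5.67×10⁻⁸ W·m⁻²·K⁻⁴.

At equilibrium, absorbed power = emitted power.
Absorbing cross-section = A = 290.0 m²; emitting surface = 2A = 580.0 m² (ratio 2).
αS·A_cross = εσ·A_surf·T⁴  ⇒  T⁴ = αS/(ε·2σ).
T⁴ = 0.630·4490/(0.86·2·5.67×10⁻⁸) = 2.901×10¹⁰ K⁴.
T = (2.901×10¹⁰)^(1/4).

T ≈ 413 K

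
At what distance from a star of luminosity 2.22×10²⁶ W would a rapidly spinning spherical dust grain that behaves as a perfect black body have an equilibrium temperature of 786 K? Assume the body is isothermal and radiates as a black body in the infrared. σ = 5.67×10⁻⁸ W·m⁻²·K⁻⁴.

d ≈ 1.43×10¹⁰ m

For an isothermal black-emitting sphere, (1−a)S·πr² = σ·4πr²·T⁴ ⇒ S = 4σT⁴/(1−a).
S = 4·5.67×10⁻⁸·(786)⁴/1.00 = 86560 W/m².
Flux falls as S = L/(4πd²), so d = √(L/(4πS)) = √(2.22×10²⁶/(4π·86560)).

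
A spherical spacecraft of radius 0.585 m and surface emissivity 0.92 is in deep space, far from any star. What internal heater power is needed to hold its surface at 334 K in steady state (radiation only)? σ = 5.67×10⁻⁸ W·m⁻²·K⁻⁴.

P ≈ 2790 W

P = εσ·4πr²·T⁴.
4πr² = 4.301 m²; T⁴ = 1.244×10¹⁰ K⁴.
P = 0.92·5.67×10⁻⁸·4.301·1.244×10¹⁰.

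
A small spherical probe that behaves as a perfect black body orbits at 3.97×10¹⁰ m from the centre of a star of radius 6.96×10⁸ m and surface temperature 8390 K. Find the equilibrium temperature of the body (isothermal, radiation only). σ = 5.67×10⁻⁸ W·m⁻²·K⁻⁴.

T ≈ 786 K

The star's surface emits σT_*⁴; at distance d the flux is S = σT_*⁴(R_*/d)².
S = 5.67×10⁻⁸·(8390)⁴·(6.96×10⁸/3.97×10¹⁰)² = 86350 W/m².
For an isothermal sphere T⁴ = (1−a)S/(4σ) = 3.807×10¹¹ K⁴.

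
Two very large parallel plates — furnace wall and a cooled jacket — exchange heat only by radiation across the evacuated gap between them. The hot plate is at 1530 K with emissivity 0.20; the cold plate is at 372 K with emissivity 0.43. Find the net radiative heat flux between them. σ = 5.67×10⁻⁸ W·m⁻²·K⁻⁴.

For two infinite grey parallel plates, q = σ(T₁⁴ − T₂⁴)/(1/ε₁ + 1/ε₂ − 1).
T₁⁴ − T₂⁴ = 5.480×10¹² − 1.915×10¹⁰ = 5.461×10¹² K⁴.
1/ε₁ + 1/ε₂ − 1 = 5.000 + 2.326 − 1 = 6.326.
q = 5.67×10⁻⁸ × 5.461×10¹² / 6.326.

q ≈ 48900 W/m²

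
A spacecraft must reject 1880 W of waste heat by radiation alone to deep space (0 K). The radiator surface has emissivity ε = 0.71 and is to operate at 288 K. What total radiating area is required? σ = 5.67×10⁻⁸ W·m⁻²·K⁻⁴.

A ≈ 6.79 m²

P = εσA T⁴ ⇒ A = P/(εσT⁴).
T⁴ = 6.880×10⁹ K⁴.
A = 1880/(0.71 × 5.67×10⁻⁸ × 6.880×10⁹).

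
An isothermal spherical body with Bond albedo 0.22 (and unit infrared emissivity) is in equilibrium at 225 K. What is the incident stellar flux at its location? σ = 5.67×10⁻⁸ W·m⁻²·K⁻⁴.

(1−a)S·πr² = σ·4πr²·T⁴ ⇒ S = 4σT⁴/(1−a).
S = 4·5.67×10⁻⁸·2.563×10⁹/0.780.

S ≈ 745 W/m²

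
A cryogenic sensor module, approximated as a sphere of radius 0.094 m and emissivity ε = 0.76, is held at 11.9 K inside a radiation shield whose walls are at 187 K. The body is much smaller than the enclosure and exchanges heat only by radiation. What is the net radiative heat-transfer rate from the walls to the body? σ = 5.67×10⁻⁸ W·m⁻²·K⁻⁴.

For a small grey body in a large enclosure: P_net = εσA(T_body⁴ − T_wall⁴).
A = 4πr² = 0.1110 m²; T_body⁴ − T_wall⁴ = 20050 − 1.223×10⁹ = -1.223×10⁹ K⁴.
|P_net| = 0.76·5.67×10⁻⁸·0.1110·1.223×10⁹.

P_net ≈ 5.85 W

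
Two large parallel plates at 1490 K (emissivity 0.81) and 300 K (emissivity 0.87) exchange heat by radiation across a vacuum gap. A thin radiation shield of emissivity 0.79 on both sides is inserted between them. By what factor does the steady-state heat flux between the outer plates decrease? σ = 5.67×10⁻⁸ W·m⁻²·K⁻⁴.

Without shield: q₀ = σΔ(T⁴)/(1/ε₁+1/ε₂−1) with denominator 1.384.
With shield the two gaps are in series; the resistances add: (1/ε₁+1/ε_s−1)+(1/ε_s+1/ε₂−1) = 1.500+1.415 = 2.916.
Heat-flux ratio q₀/q = 2.916/1.384.

factor ≈ 2.11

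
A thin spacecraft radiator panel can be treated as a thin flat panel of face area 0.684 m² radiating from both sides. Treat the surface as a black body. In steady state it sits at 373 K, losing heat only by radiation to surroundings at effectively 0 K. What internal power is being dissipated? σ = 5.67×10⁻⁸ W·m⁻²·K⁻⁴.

Steady state: P = εσA T⁴.
A = 2·0.684 = 1.368 m²; T⁴ = (373)⁴ = 1.936×10¹⁰ K⁴.
P = 1.0 × 5.67×10⁻⁸ × 1.368 × 1.936×10¹⁰.

P ≈ 1500 W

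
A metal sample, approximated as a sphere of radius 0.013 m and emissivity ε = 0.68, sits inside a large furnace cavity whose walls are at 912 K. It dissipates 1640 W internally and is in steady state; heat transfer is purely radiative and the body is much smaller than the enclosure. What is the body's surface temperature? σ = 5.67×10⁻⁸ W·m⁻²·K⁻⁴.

T ≈ 2130 K

For a small grey body in a large enclosure, net radiated power = εσA(T⁴ − T_w⁴).
Steady state: P = εσA(T⁴ − T_w⁴) with A = 4πr² = 0.002124 m².
T⁴ = P/(εσA) + T_w⁴ = 1640/(0.68·5.67×10⁻⁸·0.002124) + (912)⁴
    = 2.003×10¹³ + 6.918×10¹¹ = 2.072×10¹³ K⁴.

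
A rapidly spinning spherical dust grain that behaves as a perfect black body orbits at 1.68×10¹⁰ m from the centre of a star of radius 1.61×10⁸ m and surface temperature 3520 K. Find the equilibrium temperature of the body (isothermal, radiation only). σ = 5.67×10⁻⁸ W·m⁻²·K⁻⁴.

The star's surface emits σT_*⁴; at distance d the flux is S = σT_*⁴(R_*/d)².
S = 5.67×10⁻⁸·(3520)⁴·(1.61×10⁸/1.68×10¹⁰)² = 799.4 W/m².
For an isothermal sphere T⁴ = (1−a)S/(4σ) = 3.525×10⁹ K⁴.

T ≈ 244 K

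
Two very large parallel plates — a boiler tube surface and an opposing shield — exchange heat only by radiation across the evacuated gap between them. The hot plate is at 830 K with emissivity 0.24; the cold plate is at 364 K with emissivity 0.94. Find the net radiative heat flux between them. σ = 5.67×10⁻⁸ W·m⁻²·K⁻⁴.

For two infinite grey parallel plates, q = σ(T₁⁴ − T₂⁴)/(1/ε₁ + 1/ε₂ − 1).
T₁⁴ − T₂⁴ = 4.746×10¹¹ − 1.756×10¹⁰ = 4.570×10¹¹ K⁴.
1/ε₁ + 1/ε₂ − 1 = 4.167 + 1.064 − 1 = 4.230.
q = 5.67×10⁻⁸ × 4.570×10¹¹ / 4.230.

q ≈ 6130 W/m²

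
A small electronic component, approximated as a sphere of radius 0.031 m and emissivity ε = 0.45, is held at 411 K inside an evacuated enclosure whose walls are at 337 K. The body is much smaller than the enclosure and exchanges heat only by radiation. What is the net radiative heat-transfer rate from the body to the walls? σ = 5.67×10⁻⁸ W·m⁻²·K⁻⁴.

For a small grey body in a large enclosure: P_net = εσA(T_body⁴ − T_wall⁴).
A = 4πr² = 0.01208 m²; T_body⁴ − T_wall⁴ = 2.853×10¹⁰ − 1.290×10¹⁰ = 1.564×10¹⁰ K⁴.
|P_net| = 0.45·5.67×10⁻⁸·0.01208·1.564×10¹⁰.

P_net ≈ 4.82 W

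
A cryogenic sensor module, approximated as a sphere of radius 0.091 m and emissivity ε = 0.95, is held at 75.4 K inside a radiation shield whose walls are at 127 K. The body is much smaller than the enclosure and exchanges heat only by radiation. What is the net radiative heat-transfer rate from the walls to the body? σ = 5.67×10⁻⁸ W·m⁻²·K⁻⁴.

For a small grey body in a large enclosure: P_net = εσA(T_body⁴ − T_wall⁴).
A = 4πr² = 0.1041 m²; T_body⁴ − T_wall⁴ = 3.232×10⁷ − 2.601×10⁸ = -2.278×10⁸ K⁴.
|P_net| = 0.95·5.67×10⁻⁸·0.1041·2.278×10⁸.

P_net ≈ 1.28 W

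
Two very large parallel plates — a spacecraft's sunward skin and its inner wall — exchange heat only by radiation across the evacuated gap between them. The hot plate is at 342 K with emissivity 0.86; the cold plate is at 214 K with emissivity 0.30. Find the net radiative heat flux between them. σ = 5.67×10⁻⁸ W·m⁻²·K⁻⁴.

For two infinite grey parallel plates, q = σ(T₁⁴ − T₂⁴)/(1/ε₁ + 1/ε₂ − 1).
T₁⁴ − T₂⁴ = 1.368×10¹⁰ − 2.097×10⁹ = 1.158×10¹⁰ K⁴.
1/ε₁ + 1/ε₂ − 1 = 1.163 + 3.333 − 1 = 3.496.
q = 5.67×10⁻⁸ × 1.158×10¹⁰ / 3.496.

q ≈ 188 W/m²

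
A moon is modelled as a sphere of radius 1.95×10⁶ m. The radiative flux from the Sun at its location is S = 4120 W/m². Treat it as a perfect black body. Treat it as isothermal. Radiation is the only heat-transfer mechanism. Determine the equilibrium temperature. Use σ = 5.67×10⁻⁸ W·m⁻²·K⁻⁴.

T ≈ 367 K

At equilibrium, absorbed power = emitted power.
Absorbing cross-section = πr² = 1.195×10¹³ m²; emitting surface = 4πr² = 4.778×10¹³ m² (ratio 4).
S·A_cross = εσ·A_surf·T⁴  ⇒  T⁴ = S/(4σ).
T⁴ = 1.00·4120/(4·5.67×10⁻⁸) = 1.817×10¹⁰ K⁴.
T = (1.817×10¹⁰)^(1/4).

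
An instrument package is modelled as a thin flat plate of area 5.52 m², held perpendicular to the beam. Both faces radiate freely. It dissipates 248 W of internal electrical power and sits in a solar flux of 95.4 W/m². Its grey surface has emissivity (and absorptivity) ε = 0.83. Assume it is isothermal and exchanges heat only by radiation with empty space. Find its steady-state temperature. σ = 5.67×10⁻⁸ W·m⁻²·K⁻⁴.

At steady state, absorbed solar power + internal power = radiated power.
Absorbed: α·S·A_cross = 0.83·95.4·5.520 = 437.1 W (cross-section A).
Total input = 437.1 + 248 = 685.1 W.
Radiated: εσ·A_surf·T⁴ with A_surf = 2A = 11.04 m².
T⁴ = 685.1/(0.83·5.67×10⁻⁸·11.04) = 1.319×10⁹ K⁴.

T ≈ 191 K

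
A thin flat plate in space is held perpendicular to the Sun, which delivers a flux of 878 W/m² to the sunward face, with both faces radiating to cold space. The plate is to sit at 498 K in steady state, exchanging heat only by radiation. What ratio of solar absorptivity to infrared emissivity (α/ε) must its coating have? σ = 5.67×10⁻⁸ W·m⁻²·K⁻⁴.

α/ε ≈ 7.94

Balance: αS·A = εσ·2A·T⁴ ⇒ α/ε = 2σT⁴/S.
α/ε = 2·5.67×10⁻⁸·(498)⁴/878 = 2·5.67×10⁻⁸·6.151×10¹⁰/878.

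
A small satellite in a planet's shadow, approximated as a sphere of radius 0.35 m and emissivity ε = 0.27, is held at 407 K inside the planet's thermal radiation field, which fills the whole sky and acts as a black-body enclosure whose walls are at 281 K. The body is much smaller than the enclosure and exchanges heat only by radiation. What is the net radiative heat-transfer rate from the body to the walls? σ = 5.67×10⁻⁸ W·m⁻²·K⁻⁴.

For a small grey body in a large enclosure: P_net = εσA(T_body⁴ − T_wall⁴).
A = 4πr² = 1.539 m²; T_body⁴ − T_wall⁴ = 2.744×10¹⁰ − 6.235×10⁹ = 2.120×10¹⁰ K⁴.
|P_net| = 0.27·5.67×10⁻⁸·1.539·2.120×10¹⁰.

P_net ≈ 500 W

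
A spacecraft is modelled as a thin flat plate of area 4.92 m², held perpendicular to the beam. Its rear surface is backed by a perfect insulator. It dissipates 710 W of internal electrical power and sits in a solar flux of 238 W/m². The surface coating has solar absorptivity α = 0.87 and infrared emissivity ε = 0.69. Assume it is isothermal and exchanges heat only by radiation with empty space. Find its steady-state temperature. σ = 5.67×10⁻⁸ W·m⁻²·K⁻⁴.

At steady state, absorbed solar power + internal power = radiated power.
Absorbed: α·S·A_cross = 0.87·238·4.920 = 1019 W (cross-section A).
Total input = 1019 + 710 = 1729 W.
Radiated: εσ·A_surf·T⁴ with A_surf = A = 4.920 m².
T⁴ = 1729/(0.69·5.67×10⁻⁸·4.920) = 8.981×10⁹ K⁴.

T ≈ 308 K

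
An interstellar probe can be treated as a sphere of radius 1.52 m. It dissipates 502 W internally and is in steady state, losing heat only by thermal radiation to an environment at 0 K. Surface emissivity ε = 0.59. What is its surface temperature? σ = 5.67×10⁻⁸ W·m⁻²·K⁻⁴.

Steady state: internal power = radiated power, P = εσA T⁴.
Radiating area A = 4πr² = 29.03 m².
T⁴ = P/(εσA) = 502/(0.59·5.67×10⁻⁸·29.03) = 5.169×10⁸ K⁴.
T = (5.169×10⁸)^(1/4).

T ≈ 151 K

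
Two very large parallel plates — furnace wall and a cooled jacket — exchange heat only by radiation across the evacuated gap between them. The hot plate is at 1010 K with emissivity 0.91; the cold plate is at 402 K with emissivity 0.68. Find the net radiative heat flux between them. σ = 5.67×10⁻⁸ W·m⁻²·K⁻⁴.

For two infinite grey parallel plates, q = σ(T₁⁴ − T₂⁴)/(1/ε₁ + 1/ε₂ − 1).
T₁⁴ − T₂⁴ = 1.041×10¹² − 2.612×10¹⁰ = 1.014×10¹² K⁴.
1/ε₁ + 1/ε₂ − 1 = 1.099 + 1.471 − 1 = 1.569.
q = 5.67×10⁻⁸ × 1.014×10¹² / 1.569.

q ≈ 36600 W/m²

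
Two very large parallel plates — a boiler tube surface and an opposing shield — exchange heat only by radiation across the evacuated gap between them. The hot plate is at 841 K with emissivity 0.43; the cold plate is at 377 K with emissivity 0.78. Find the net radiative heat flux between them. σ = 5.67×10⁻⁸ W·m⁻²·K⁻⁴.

For two infinite grey parallel plates, q = σ(T₁⁴ − T₂⁴)/(1/ε₁ + 1/ε₂ − 1).
T₁⁴ − T₂⁴ = 5.002×10¹¹ − 2.020×10¹⁰ = 4.800×10¹¹ K⁴.
1/ε₁ + 1/ε₂ − 1 = 2.326 + 1.282 − 1 = 2.608.
q = 5.67×10⁻⁸ × 4.800×10¹¹ / 2.608.

q ≈ 10400 W/m²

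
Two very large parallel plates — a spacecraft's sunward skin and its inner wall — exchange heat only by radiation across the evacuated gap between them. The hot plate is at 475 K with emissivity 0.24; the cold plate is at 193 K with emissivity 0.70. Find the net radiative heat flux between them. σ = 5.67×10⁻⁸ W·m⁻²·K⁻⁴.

For two infinite grey parallel plates, q = σ(T₁⁴ − T₂⁴)/(1/ε₁ + 1/ε₂ − 1).
T₁⁴ − T₂⁴ = 5.091×10¹⁰ − 1.387×10⁹ = 4.952×10¹⁰ K⁴.
1/ε₁ + 1/ε₂ − 1 = 4.167 + 1.429 − 1 = 4.595.
q = 5.67×10⁻⁸ × 4.952×10¹⁰ / 4.595.

q ≈ 611 W/m²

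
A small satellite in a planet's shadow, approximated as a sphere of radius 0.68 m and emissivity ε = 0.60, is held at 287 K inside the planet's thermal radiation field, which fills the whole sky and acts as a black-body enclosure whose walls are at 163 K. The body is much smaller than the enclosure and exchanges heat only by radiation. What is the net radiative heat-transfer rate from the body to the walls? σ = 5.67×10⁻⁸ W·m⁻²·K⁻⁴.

For a small grey body in a large enclosure: P_net = εσA(T_body⁴ − T_wall⁴).
A = 4πr² = 5.811 m²; T_body⁴ − T_wall⁴ = 6.785×10⁹ − 7.059×10⁸ = 6.079×10⁹ K⁴.
|P_net| = 0.60·5.67×10⁻⁸·5.811·6.079×10⁹.

P_net ≈ 1200 W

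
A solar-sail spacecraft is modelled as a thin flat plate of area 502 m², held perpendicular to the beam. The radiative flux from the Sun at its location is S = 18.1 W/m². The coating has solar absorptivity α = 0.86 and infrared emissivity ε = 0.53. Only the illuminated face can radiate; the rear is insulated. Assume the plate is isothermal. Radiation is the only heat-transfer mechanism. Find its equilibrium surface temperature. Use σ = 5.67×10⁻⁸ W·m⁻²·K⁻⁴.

At equilibrium, absorbed power = emitted power.
Absorbing cross-section = A = 502.0 m²; emitting surface = A = 502.0 m² (ratio 1).
αS·A_cross = εσ·A_surf·T⁴  ⇒  T⁴ = αS/(ε·1σ).
T⁴ = 0.860·18.1/(0.53·1·5.67×10⁻⁸) = 5.180×10⁸ K⁴.
T = (5.180×10⁸)^(1/4).

T ≈ 151 K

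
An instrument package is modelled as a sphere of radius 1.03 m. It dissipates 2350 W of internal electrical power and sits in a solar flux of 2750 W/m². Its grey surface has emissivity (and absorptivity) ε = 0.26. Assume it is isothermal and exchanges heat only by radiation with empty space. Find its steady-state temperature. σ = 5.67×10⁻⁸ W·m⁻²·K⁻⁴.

T ≈ 394 K

At steady state, absorbed solar power + internal power = radiated power.
Absorbed: α·S·A_cross = 0.26·2750·3.333 = 2383 W (cross-section πr²).
Total input = 2383 + 2350 = 4733 W.
Radiated: εσ·A_surf·T⁴ with A_surf = 4πr² = 13.33 m².
T⁴ = 4733/(0.26·5.67×10⁻⁸·13.33) = 2.408×10¹⁰ K⁴.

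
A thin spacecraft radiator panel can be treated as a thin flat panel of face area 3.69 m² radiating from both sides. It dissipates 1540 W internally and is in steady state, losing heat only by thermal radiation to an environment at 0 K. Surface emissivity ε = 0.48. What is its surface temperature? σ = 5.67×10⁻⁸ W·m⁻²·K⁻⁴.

T ≈ 296 K

Steady state: internal power = radiated power, P = εσA T⁴.
Radiating area A = 2·3.69 = 7.380 m².
T⁴ = P/(εσA) = 1540/(0.48·5.67×10⁻⁸·7.380) = 7.667×10⁹ K⁴.
T = (7.667×10⁹)^(1/4).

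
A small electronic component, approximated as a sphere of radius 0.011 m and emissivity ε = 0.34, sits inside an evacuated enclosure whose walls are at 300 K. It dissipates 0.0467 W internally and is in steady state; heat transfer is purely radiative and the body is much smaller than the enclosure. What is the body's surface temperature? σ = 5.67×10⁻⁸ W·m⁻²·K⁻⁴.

For a small grey body in a large enclosure, net radiated power = εσA(T⁴ − T_w⁴).
Steady state: P = εσA(T⁴ − T_w⁴) with A = 4πr² = 0.001521 m².
T⁴ = P/(εσA) + T_w⁴ = 0.0467/(0.34·5.67×10⁻⁸·0.001521) + (300)⁴
    = 1.593×10⁹ + 8.100×10⁹ = 9.693×10⁹ K⁴.

T ≈ 314 K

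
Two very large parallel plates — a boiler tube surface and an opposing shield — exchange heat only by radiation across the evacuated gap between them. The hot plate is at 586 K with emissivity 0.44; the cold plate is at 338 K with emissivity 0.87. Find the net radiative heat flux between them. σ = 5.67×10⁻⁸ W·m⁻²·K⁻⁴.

For two infinite grey parallel plates, q = σ(T₁⁴ − T₂⁴)/(1/ε₁ + 1/ε₂ − 1).
T₁⁴ − T₂⁴ = 1.179×10¹¹ − 1.305×10¹⁰ = 1.049×10¹¹ K⁴.
1/ε₁ + 1/ε₂ − 1 = 2.273 + 1.149 − 1 = 2.422.
q = 5.67×10⁻⁸ × 1.049×10¹¹ / 2.422.

q ≈ 2450 W/m²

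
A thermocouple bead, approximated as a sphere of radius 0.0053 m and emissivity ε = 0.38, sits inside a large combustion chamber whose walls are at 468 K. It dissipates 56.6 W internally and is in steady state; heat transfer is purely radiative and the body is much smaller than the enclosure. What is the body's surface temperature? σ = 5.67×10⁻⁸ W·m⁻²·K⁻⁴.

For a small grey body in a large enclosure, net radiated power = εσA(T⁴ − T_w⁴).
Steady state: P = εσA(T⁴ − T_w⁴) with A = 4πr² = 3.530×10⁻⁴ m².
T⁴ = P/(εσA) + T_w⁴ = 56.6/(0.38·5.67×10⁻⁸·3.530×10⁻⁴) + (468)⁴
    = 7.442×10¹² + 4.797×10¹⁰ = 7.490×10¹² K⁴.

T ≈ 1650 K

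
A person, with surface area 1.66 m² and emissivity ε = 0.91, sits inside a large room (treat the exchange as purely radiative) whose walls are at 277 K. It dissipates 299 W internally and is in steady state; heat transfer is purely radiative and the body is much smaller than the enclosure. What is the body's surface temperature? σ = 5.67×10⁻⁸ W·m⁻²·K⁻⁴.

For a small grey body in a large enclosure, net radiated power = εσA(T⁴ − T_w⁴).
Steady state: P = εσA(T⁴ − T_w⁴) with A = 1.66 m².
T⁴ = P/(εσA) + T_w⁴ = 299/(0.91·5.67×10⁻⁸·1.660) + (277)⁴
    = 3.491×10⁹ + 5.887×10⁹ = 9.378×10⁹ K⁴.

T ≈ 311 K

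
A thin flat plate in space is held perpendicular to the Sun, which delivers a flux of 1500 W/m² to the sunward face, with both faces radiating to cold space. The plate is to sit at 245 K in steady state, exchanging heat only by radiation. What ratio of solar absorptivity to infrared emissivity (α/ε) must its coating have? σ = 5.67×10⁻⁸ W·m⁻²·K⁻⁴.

α/ε ≈ 0.272

Balance: αS·A = εσ·2A·T⁴ ⇒ α/ε = 2σT⁴/S.
α/ε = 2·5.67×10⁻⁸·(245)⁴/1500 = 2·5.67×10⁻⁸·3.603×10⁹/1500.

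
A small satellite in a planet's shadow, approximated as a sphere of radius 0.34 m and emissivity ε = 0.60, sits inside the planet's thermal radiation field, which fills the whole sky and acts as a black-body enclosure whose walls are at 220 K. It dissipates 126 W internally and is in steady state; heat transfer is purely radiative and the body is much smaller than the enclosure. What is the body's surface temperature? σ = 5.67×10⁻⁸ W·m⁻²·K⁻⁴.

T ≈ 264 K

For a small grey body in a large enclosure, net radiated power = εσA(T⁴ − T_w⁴).
Steady state: P = εσA(T⁴ − T_w⁴) with A = 4πr² = 1.453 m².
T⁴ = P/(εσA) + T_w⁴ = 126/(0.60·5.67×10⁻⁸·1.453) + (220)⁴
    = 2.550×10⁹ + 2.343×10⁹ = 4.892×10⁹ K⁴.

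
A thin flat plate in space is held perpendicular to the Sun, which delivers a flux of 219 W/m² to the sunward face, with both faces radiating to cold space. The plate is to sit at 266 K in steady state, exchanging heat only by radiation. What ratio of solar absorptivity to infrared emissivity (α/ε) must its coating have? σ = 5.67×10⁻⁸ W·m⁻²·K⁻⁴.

Balance: αS·A = εσ·2A·T⁴ ⇒ α/ε = 2σT⁴/S.
α/ε = 2·5.67×10⁻⁸·(266)⁴/219 = 2·5.67×10⁻⁸·5.006×10⁹/219.

α/ε ≈ 2.59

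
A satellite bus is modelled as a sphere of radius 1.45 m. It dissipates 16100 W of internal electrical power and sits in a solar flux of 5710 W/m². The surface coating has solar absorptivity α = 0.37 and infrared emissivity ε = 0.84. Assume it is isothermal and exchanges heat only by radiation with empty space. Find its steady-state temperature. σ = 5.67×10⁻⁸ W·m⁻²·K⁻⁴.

At steady state, absorbed solar power + internal power = radiated power.
Absorbed: α·S·A_cross = 0.37·5710·6.605 = 13950 W (cross-section πr²).
Total input = 13950 + 16100 = 30050 W.
Radiated: εσ·A_surf·T⁴ with A_surf = 4πr² = 26.42 m².
T⁴ = 30050/(0.84·5.67×10⁻⁸·26.42) = 2.388×10¹⁰ K⁴.

T ≈ 393 K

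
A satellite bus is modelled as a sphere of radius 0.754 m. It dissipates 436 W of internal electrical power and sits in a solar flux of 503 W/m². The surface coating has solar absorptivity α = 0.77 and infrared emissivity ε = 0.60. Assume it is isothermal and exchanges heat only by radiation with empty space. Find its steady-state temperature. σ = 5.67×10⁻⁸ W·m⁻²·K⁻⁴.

At steady state, absorbed solar power + internal power = radiated power.
Absorbed: α·S·A_cross = 0.77·503·1.786 = 691.8 W (cross-section πr²).
Total input = 691.8 + 436 = 1128 W.
Radiated: εσ·A_surf·T⁴ with A_surf = 4πr² = 7.144 m².
T⁴ = 1128/(0.60·5.67×10⁻⁸·7.144) = 4.640×10⁹ K⁴.

T ≈ 261 K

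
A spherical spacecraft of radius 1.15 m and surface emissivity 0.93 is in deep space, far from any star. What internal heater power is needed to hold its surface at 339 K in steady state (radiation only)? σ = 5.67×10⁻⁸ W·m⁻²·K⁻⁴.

P ≈ 11600 W

P = εσ·4πr²·T⁴.
4πr² = 16.62 m²; T⁴ = 1.321×10¹⁰ K⁴.
P = 0.93·5.67×10⁻⁸·16.62·1.321×10¹⁰.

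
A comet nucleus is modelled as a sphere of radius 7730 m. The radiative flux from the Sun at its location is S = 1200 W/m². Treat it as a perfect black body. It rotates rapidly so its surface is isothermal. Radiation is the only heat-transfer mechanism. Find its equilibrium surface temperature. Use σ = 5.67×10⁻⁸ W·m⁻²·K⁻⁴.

At equilibrium, absorbed power = emitted power.
Absorbing cross-section = πr² = 1.877×10⁸ m²; emitting surface = 4πr² = 7.509×10⁸ m² (ratio 4).
S·A_cross = εσ·A_surf·T⁴  ⇒  T⁴ = S/(4σ).
T⁴ = 1.00·1200/(4·5.67×10⁻⁸) = 5.291×10⁹ K⁴.
T = (5.291×10⁹)^(1/4).

T ≈ 270 K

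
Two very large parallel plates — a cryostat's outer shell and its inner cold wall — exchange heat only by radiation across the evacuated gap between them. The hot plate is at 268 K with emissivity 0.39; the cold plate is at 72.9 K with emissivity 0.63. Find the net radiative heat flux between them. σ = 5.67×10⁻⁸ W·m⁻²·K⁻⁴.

q ≈ 92.3 W/m²

For two infinite grey parallel plates, q = σ(T₁⁴ − T₂⁴)/(1/ε₁ + 1/ε₂ − 1).
T₁⁴ − T₂⁴ = 5.159×10⁹ − 2.824×10⁷ = 5.130×10⁹ K⁴.
1/ε₁ + 1/ε₂ − 1 = 2.564 + 1.587 − 1 = 3.151.
q = 5.67×10⁻⁸ × 5.130×10⁹ / 3.151.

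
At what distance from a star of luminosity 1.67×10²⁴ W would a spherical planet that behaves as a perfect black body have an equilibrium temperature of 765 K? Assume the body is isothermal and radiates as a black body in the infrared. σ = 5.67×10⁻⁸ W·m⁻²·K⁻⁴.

d ≈ 1.31×10⁹ m

For an isothermal black-emitting sphere, (1−a)S·πr² = σ·4πr²·T⁴ ⇒ S = 4σT⁴/(1−a).
S = 4·5.67×10⁻⁸·(765)⁴/1.00 = 77680 W/m².
Flux falls as S = L/(4πd²), so d = √(L/(4πS)) = √(1.67×10²⁴/(4π·77680)).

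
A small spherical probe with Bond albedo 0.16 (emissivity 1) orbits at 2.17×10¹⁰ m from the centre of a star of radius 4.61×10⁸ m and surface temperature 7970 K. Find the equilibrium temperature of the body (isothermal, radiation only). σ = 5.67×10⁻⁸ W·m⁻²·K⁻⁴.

T ≈ 786 K

The star's surface emits σT_*⁴; at distance d the flux is S = σT_*⁴(R_*/d)².
S = 5.67×10⁻⁸·(7970)⁴·(4.61×10⁸/2.17×10¹⁰)² = 1.033×10⁵ W/m².
For an isothermal sphere T⁴ = (1−a)S/(4σ) = 3.824×10¹¹ K⁴.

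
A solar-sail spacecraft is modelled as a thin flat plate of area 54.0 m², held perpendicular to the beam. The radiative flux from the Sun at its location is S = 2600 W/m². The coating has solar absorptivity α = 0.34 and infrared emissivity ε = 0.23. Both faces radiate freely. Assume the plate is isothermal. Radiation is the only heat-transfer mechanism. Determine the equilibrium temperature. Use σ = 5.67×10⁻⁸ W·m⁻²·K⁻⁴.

T ≈ 429 K

At equilibrium, absorbed power = emitted power.
Absorbing cross-section = A = 54.00 m²; emitting surface = 2A = 108.0 m² (ratio 2).
αS·A_cross = εσ·A_surf·T⁴  ⇒  T⁴ = αS/(ε·2σ).
T⁴ = 0.340·2600/(0.23·2·5.67×10⁻⁸) = 3.389×10¹⁰ K⁴.
T = (3.389×10¹⁰)^(1/4).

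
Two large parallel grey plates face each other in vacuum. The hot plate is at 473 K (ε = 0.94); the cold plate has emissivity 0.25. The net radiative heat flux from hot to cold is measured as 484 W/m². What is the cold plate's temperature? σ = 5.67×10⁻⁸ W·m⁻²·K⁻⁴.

T₂ ≈ 352 K

q = σ(T₁⁴ − T₂⁴)/(1/ε₁ + 1/ε₂ − 1); denominator = 4.064.
T₂⁴ = T₁⁴ − q·(1/ε₁+1/ε₂−1)/σ = 5.005×10¹⁰ − 484·4.064/5.67×10⁻⁸
    = 1.537×10¹⁰ K⁴.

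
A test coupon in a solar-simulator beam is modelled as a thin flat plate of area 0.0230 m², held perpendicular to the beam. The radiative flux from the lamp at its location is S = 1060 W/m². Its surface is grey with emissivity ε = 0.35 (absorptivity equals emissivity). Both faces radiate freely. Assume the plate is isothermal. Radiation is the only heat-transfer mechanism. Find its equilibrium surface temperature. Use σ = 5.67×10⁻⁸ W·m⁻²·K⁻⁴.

At equilibrium, absorbed power = emitted power.
Absorbing cross-section = A = 0.02300 m²; emitting surface = 2A = 0.04600 m² (ratio 2).
εS·A_cross = εσ·A_surf·T⁴  ⇒  T⁴ = S/(2σ)   (ε cancels).
T⁴ = 1060/(2·5.67×10⁻⁸) = 9.347×10⁹ K⁴.
T = (9.347×10⁹)^(1/4).

T ≈ 311 K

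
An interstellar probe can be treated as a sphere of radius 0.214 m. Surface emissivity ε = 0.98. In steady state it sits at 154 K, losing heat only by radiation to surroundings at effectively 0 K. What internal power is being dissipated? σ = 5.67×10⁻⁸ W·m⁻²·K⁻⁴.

Steady state: P = εσA T⁴.
A = 4πr² = 0.5755 m²; T⁴ = (154)⁴ = 5.624×10⁸ K⁴.
P = 0.98 × 5.67×10⁻⁸ × 0.5755 × 5.624×10⁸.

P ≈ 18.0 W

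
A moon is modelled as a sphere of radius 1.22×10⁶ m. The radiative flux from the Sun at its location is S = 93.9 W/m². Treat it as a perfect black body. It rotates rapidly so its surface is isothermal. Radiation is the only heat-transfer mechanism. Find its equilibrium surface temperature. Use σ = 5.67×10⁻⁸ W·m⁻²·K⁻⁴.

T ≈ 143 K

At equilibrium, absorbed power = emitted power.
Absorbing cross-section = πr² = 4.676×10¹² m²; emitting surface = 4πr² = 1.870×10¹³ m² (ratio 4).
S·A_cross = εσ·A_surf·T⁴  ⇒  T⁴ = S/(4σ).
T⁴ = 1.00·93.9/(4·5.67×10⁻⁸) = 4.140×10⁸ K⁴.
T = (4.140×10⁸)^(1/4).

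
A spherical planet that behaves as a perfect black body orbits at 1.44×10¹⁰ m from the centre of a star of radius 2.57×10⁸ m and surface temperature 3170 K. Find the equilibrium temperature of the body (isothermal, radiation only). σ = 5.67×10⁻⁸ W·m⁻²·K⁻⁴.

The star's surface emits σT_*⁴; at distance d the flux is S = σT_*⁴(R_*/d)².
S = 5.67×10⁻⁸·(3170)⁴·(2.57×10⁸/1.44×10¹⁰)² = 1824 W/m².
For an isothermal sphere T⁴ = (1−a)S/(4σ) = 8.041×10⁹ K⁴.

T ≈ 299 K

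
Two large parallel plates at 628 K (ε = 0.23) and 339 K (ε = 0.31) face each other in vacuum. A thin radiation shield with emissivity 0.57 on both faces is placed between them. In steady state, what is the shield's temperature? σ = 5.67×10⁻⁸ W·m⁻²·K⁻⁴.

In steady state the net flux on the hot side equals that on the cold side.
σ(T₁⁴−T_s⁴)/D₁ = σ(T_s⁴−T₂⁴)/D₂, with D₁ = 1/ε₁+1/ε_s−1 = 5.102, D₂ = 1/ε_s+1/ε₂−1 = 3.980.
Solve for T_s⁴: T_s⁴ = (D₂·T₁⁴ + D₁·T₂⁴)/(D₁+D₂) = 7.558×10¹⁰ K⁴.

T_s ≈ 524 K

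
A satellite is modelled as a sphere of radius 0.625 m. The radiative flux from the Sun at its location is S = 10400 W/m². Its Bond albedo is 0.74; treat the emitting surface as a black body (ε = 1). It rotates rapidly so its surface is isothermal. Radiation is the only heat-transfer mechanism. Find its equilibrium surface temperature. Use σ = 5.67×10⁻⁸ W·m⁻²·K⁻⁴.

T ≈ 330 K

At equilibrium, absorbed power = emitted power.
Absorbing cross-section = πr² = 1.227 m²; emitting surface = 4πr² = 4.909 m² (ratio 4).
(1−a)S·A_cross = εσ·A_surf·T⁴  ⇒  T⁴ = (1−a)S/(4σ).
T⁴ = 0.260·10400/(4·5.67×10⁻⁸) = 1.192×10¹⁰ K⁴.
T = (1.192×10¹⁰)^(1/4).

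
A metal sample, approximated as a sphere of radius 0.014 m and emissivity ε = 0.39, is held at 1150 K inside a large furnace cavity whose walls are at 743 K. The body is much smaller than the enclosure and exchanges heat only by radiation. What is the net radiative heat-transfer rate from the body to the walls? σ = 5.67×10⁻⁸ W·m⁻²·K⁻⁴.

P_net ≈ 78.7 W

For a small grey body in a large enclosure: P_net = εσA(T_body⁴ − T_wall⁴).
A = 4πr² = 0.002463 m²; T_body⁴ − T_wall⁴ = 1.749×10¹² − 3.048×10¹¹ = 1.444×10¹² K⁴.
|P_net| = 0.39·5.67×10⁻⁸·0.002463·1.444×10¹².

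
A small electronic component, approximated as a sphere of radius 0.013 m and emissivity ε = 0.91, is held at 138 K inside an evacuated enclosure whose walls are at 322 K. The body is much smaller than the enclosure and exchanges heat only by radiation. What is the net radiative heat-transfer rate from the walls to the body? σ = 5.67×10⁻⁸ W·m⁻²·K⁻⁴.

For a small grey body in a large enclosure: P_net = εσA(T_body⁴ − T_wall⁴).
A = 4πr² = 0.002124 m²; T_body⁴ − T_wall⁴ = 3.627×10⁸ − 1.075×10¹⁰ = -1.039×10¹⁰ K⁴.
|P_net| = 0.91·5.67×10⁻⁸·0.002124·1.039×10¹⁰.

P_net ≈ 1.14 W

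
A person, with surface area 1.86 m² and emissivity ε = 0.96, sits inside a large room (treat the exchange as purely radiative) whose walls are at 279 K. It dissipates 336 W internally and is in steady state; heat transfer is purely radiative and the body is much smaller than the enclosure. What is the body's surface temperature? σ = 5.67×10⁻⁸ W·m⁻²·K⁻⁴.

T ≈ 311 K

For a small grey body in a large enclosure, net radiated power = εσA(T⁴ − T_w⁴).
Steady state: P = εσA(T⁴ − T_w⁴) with A = 1.86 m².
T⁴ = P/(εσA) + T_w⁴ = 336/(0.96·5.67×10⁻⁸·1.860) + (279)⁴
    = 3.319×10⁹ + 6.059×10⁹ = 9.378×10⁹ K⁴.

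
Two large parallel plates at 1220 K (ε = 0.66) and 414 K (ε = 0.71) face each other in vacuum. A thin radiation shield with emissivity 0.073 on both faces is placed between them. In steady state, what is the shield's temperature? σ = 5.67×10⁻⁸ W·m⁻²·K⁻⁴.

In steady state the net flux on the hot side equals that on the cold side.
σ(T₁⁴−T_s⁴)/D₁ = σ(T_s⁴−T₂⁴)/D₂, with D₁ = 1/ε₁+1/ε_s−1 = 14.21, D₂ = 1/ε_s+1/ε₂−1 = 14.11.
Solve for T_s⁴: T_s⁴ = (D₂·T₁⁴ + D₁·T₂⁴)/(D₁+D₂) = 1.118×10¹² K⁴.

T_s ≈ 1030 K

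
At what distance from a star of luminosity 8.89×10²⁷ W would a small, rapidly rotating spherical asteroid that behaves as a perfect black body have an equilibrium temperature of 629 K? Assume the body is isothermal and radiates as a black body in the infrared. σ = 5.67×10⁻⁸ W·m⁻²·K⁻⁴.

d ≈ 1.41×10¹¹ m

For an isothermal black-emitting sphere, (1−a)S·πr² = σ·4πr²·T⁴ ⇒ S = 4σT⁴/(1−a).
S = 4·5.67×10⁻⁸·(629)⁴/1.00 = 35500 W/m².
Flux falls as S = L/(4πd²), so d = √(L/(4πS)) = √(8.89×10²⁷/(4π·35500)).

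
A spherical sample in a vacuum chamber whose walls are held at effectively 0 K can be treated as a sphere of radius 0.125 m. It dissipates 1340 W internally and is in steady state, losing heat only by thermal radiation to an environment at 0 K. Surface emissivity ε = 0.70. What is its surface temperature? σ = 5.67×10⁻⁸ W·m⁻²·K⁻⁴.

Steady state: internal power = radiated power, P = εσA T⁴.
Radiating area A = 4πr² = 0.1963 m².
T⁴ = P/(εσA) = 1340/(0.70·5.67×10⁻⁸·0.1963) = 1.719×10¹¹ K⁴.
T = (1.719×10¹¹)^(1/4).

T ≈ 644 K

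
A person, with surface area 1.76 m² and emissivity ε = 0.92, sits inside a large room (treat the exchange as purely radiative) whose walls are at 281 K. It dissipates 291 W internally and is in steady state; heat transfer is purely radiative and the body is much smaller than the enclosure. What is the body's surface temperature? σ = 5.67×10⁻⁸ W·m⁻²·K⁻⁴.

For a small grey body in a large enclosure, net radiated power = εσA(T⁴ − T_w⁴).
Steady state: P = εσA(T⁴ − T_w⁴) with A = 1.76 m².
T⁴ = P/(εσA) + T_w⁴ = 291/(0.92·5.67×10⁻⁸·1.760) + (281)⁴
    = 3.170×10⁹ + 6.235×10⁹ = 9.404×10⁹ K⁴.

T ≈ 311 K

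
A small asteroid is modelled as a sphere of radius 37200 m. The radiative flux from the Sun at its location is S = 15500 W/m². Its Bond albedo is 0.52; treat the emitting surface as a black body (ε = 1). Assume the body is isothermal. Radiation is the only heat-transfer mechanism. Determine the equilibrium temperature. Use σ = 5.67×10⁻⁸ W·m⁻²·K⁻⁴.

At equilibrium, absorbed power = emitted power.
Absorbing cross-section = πr² = 4.347×10⁹ m²; emitting surface = 4πr² = 1.739×10¹⁰ m² (ratio 4).
(1−a)S·A_cross = εσ·A_surf·T⁴  ⇒  T⁴ = (1−a)S/(4σ).
T⁴ = 0.480·15500/(4·5.67×10⁻⁸) = 3.280×10¹⁰ K⁴.
T = (3.280×10¹⁰)^(1/4).

T ≈ 426 K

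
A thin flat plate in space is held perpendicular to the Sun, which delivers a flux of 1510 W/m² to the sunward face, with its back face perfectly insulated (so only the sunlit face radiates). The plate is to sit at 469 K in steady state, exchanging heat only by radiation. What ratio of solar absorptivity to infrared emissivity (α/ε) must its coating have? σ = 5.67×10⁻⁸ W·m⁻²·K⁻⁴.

Balance: αS·A = εσ·1A·T⁴ ⇒ α/ε = σT⁴/S.
α/ε = 5.67×10⁻⁸·(469)⁴/1510 = 5.67×10⁻⁸·4.838×10¹⁰/1510.

α/ε ≈ 1.82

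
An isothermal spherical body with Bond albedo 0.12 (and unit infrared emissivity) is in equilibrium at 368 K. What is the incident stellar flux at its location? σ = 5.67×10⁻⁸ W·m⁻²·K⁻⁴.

S ≈ 4730 W/m²

(1−a)S·πr² = σ·4πr²·T⁴ ⇒ S = 4σT⁴/(1−a).
S = 4·5.67×10⁻⁸·1.834×10¹⁰/0.880.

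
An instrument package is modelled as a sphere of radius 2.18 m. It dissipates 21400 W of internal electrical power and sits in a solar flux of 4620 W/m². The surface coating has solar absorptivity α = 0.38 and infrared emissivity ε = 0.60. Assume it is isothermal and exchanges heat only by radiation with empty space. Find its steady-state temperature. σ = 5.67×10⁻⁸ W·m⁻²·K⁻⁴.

At steady state, absorbed solar power + internal power = radiated power.
Absorbed: α·S·A_cross = 0.38·4620·14.93 = 26210 W (cross-section πr²).
Total input = 26210 + 21400 = 47610 W.
Radiated: εσ·A_surf·T⁴ with A_surf = 4πr² = 59.72 m².
T⁴ = 47610/(0.60·5.67×10⁻⁸·59.72) = 2.343×10¹⁰ K⁴.

T ≈ 391 K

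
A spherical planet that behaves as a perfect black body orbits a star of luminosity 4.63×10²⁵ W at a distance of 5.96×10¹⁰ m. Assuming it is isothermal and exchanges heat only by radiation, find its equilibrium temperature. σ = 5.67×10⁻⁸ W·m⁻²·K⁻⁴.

First find the stellar flux at distance d: S = L/(4πd²) = 4.63×10²⁵/(4π·(5.96×10¹⁰)²) = 1037 W/m².
For an isothermal sphere, absorbed (1−a)S·πr² = emitted σ·4πr²·T⁴, so T⁴ = (1−a)S/(4σ).
T⁴ = 1.00·1037/(4·5.67×10⁻⁸) = 4.573×10⁹ K⁴.

T ≈ 260 K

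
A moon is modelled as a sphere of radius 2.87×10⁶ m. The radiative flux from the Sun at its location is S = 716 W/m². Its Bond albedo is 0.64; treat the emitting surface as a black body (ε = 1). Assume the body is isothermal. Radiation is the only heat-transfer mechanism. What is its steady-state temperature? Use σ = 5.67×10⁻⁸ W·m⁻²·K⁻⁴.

At equilibrium, absorbed power = emitted power.
Absorbing cross-section = πr² = 2.588×10¹³ m²; emitting surface = 4πr² = 1.035×10¹⁴ m² (ratio 4).
(1−a)S·A_cross = εσ·A_surf·T⁴  ⇒  T⁴ = (1−a)S/(4σ).
T⁴ = 0.360·716/(4·5.67×10⁻⁸) = 1.137×10⁹ K⁴.
T = (1.137×10⁹)^(1/4).

T ≈ 184 K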